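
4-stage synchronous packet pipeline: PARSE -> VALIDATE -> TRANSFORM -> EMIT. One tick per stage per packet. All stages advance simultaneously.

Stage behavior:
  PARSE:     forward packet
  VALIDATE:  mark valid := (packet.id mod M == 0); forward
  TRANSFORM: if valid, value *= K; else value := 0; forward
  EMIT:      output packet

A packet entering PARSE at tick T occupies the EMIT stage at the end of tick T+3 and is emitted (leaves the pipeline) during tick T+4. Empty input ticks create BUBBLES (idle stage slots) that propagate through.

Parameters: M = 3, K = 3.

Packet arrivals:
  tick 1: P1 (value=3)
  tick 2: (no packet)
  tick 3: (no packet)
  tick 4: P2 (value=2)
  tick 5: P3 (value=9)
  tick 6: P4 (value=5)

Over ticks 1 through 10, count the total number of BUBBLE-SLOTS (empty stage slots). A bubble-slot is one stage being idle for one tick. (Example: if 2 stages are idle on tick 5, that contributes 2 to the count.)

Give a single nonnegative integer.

Tick 1: [PARSE:P1(v=3,ok=F), VALIDATE:-, TRANSFORM:-, EMIT:-] out:-; bubbles=3
Tick 2: [PARSE:-, VALIDATE:P1(v=3,ok=F), TRANSFORM:-, EMIT:-] out:-; bubbles=3
Tick 3: [PARSE:-, VALIDATE:-, TRANSFORM:P1(v=0,ok=F), EMIT:-] out:-; bubbles=3
Tick 4: [PARSE:P2(v=2,ok=F), VALIDATE:-, TRANSFORM:-, EMIT:P1(v=0,ok=F)] out:-; bubbles=2
Tick 5: [PARSE:P3(v=9,ok=F), VALIDATE:P2(v=2,ok=F), TRANSFORM:-, EMIT:-] out:P1(v=0); bubbles=2
Tick 6: [PARSE:P4(v=5,ok=F), VALIDATE:P3(v=9,ok=T), TRANSFORM:P2(v=0,ok=F), EMIT:-] out:-; bubbles=1
Tick 7: [PARSE:-, VALIDATE:P4(v=5,ok=F), TRANSFORM:P3(v=27,ok=T), EMIT:P2(v=0,ok=F)] out:-; bubbles=1
Tick 8: [PARSE:-, VALIDATE:-, TRANSFORM:P4(v=0,ok=F), EMIT:P3(v=27,ok=T)] out:P2(v=0); bubbles=2
Tick 9: [PARSE:-, VALIDATE:-, TRANSFORM:-, EMIT:P4(v=0,ok=F)] out:P3(v=27); bubbles=3
Tick 10: [PARSE:-, VALIDATE:-, TRANSFORM:-, EMIT:-] out:P4(v=0); bubbles=4
Total bubble-slots: 24

Answer: 24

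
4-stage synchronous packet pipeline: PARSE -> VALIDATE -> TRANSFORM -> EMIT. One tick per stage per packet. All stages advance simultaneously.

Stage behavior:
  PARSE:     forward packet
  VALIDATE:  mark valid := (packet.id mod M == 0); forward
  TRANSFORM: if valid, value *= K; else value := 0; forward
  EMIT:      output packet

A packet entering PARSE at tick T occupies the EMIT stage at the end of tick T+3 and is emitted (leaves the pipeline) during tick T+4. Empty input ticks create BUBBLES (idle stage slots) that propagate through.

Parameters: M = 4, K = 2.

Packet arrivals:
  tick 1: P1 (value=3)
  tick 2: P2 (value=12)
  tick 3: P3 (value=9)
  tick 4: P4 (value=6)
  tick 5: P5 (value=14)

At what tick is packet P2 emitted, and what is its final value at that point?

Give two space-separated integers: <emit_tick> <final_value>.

Answer: 6 0

Derivation:
Tick 1: [PARSE:P1(v=3,ok=F), VALIDATE:-, TRANSFORM:-, EMIT:-] out:-; in:P1
Tick 2: [PARSE:P2(v=12,ok=F), VALIDATE:P1(v=3,ok=F), TRANSFORM:-, EMIT:-] out:-; in:P2
Tick 3: [PARSE:P3(v=9,ok=F), VALIDATE:P2(v=12,ok=F), TRANSFORM:P1(v=0,ok=F), EMIT:-] out:-; in:P3
Tick 4: [PARSE:P4(v=6,ok=F), VALIDATE:P3(v=9,ok=F), TRANSFORM:P2(v=0,ok=F), EMIT:P1(v=0,ok=F)] out:-; in:P4
Tick 5: [PARSE:P5(v=14,ok=F), VALIDATE:P4(v=6,ok=T), TRANSFORM:P3(v=0,ok=F), EMIT:P2(v=0,ok=F)] out:P1(v=0); in:P5
Tick 6: [PARSE:-, VALIDATE:P5(v=14,ok=F), TRANSFORM:P4(v=12,ok=T), EMIT:P3(v=0,ok=F)] out:P2(v=0); in:-
Tick 7: [PARSE:-, VALIDATE:-, TRANSFORM:P5(v=0,ok=F), EMIT:P4(v=12,ok=T)] out:P3(v=0); in:-
Tick 8: [PARSE:-, VALIDATE:-, TRANSFORM:-, EMIT:P5(v=0,ok=F)] out:P4(v=12); in:-
Tick 9: [PARSE:-, VALIDATE:-, TRANSFORM:-, EMIT:-] out:P5(v=0); in:-
P2: arrives tick 2, valid=False (id=2, id%4=2), emit tick 6, final value 0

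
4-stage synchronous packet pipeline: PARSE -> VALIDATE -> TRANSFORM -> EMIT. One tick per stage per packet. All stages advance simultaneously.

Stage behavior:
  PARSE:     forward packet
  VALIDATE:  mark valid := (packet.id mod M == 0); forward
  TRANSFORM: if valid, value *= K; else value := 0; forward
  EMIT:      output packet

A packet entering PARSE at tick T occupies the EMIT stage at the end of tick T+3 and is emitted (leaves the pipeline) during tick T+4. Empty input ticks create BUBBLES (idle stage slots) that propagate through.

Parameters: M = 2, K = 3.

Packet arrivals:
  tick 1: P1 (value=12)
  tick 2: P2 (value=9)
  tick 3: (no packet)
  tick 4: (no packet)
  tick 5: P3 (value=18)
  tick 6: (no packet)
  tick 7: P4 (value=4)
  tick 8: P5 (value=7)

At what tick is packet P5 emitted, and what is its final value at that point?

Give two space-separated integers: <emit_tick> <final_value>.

Tick 1: [PARSE:P1(v=12,ok=F), VALIDATE:-, TRANSFORM:-, EMIT:-] out:-; in:P1
Tick 2: [PARSE:P2(v=9,ok=F), VALIDATE:P1(v=12,ok=F), TRANSFORM:-, EMIT:-] out:-; in:P2
Tick 3: [PARSE:-, VALIDATE:P2(v=9,ok=T), TRANSFORM:P1(v=0,ok=F), EMIT:-] out:-; in:-
Tick 4: [PARSE:-, VALIDATE:-, TRANSFORM:P2(v=27,ok=T), EMIT:P1(v=0,ok=F)] out:-; in:-
Tick 5: [PARSE:P3(v=18,ok=F), VALIDATE:-, TRANSFORM:-, EMIT:P2(v=27,ok=T)] out:P1(v=0); in:P3
Tick 6: [PARSE:-, VALIDATE:P3(v=18,ok=F), TRANSFORM:-, EMIT:-] out:P2(v=27); in:-
Tick 7: [PARSE:P4(v=4,ok=F), VALIDATE:-, TRANSFORM:P3(v=0,ok=F), EMIT:-] out:-; in:P4
Tick 8: [PARSE:P5(v=7,ok=F), VALIDATE:P4(v=4,ok=T), TRANSFORM:-, EMIT:P3(v=0,ok=F)] out:-; in:P5
Tick 9: [PARSE:-, VALIDATE:P5(v=7,ok=F), TRANSFORM:P4(v=12,ok=T), EMIT:-] out:P3(v=0); in:-
Tick 10: [PARSE:-, VALIDATE:-, TRANSFORM:P5(v=0,ok=F), EMIT:P4(v=12,ok=T)] out:-; in:-
Tick 11: [PARSE:-, VALIDATE:-, TRANSFORM:-, EMIT:P5(v=0,ok=F)] out:P4(v=12); in:-
Tick 12: [PARSE:-, VALIDATE:-, TRANSFORM:-, EMIT:-] out:P5(v=0); in:-
P5: arrives tick 8, valid=False (id=5, id%2=1), emit tick 12, final value 0

Answer: 12 0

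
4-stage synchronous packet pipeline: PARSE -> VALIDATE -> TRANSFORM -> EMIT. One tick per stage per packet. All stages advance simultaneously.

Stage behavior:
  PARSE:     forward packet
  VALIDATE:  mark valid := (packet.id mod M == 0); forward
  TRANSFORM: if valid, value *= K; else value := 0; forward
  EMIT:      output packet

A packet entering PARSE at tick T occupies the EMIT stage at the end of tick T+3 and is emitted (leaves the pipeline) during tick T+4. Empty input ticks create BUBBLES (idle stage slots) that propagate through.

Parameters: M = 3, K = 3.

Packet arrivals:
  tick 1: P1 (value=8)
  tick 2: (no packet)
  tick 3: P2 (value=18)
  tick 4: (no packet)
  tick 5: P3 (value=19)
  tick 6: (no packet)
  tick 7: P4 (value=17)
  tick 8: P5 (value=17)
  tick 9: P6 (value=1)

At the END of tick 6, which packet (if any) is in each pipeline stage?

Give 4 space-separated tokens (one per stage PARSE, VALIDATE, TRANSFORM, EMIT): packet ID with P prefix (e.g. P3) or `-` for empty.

Tick 1: [PARSE:P1(v=8,ok=F), VALIDATE:-, TRANSFORM:-, EMIT:-] out:-; in:P1
Tick 2: [PARSE:-, VALIDATE:P1(v=8,ok=F), TRANSFORM:-, EMIT:-] out:-; in:-
Tick 3: [PARSE:P2(v=18,ok=F), VALIDATE:-, TRANSFORM:P1(v=0,ok=F), EMIT:-] out:-; in:P2
Tick 4: [PARSE:-, VALIDATE:P2(v=18,ok=F), TRANSFORM:-, EMIT:P1(v=0,ok=F)] out:-; in:-
Tick 5: [PARSE:P3(v=19,ok=F), VALIDATE:-, TRANSFORM:P2(v=0,ok=F), EMIT:-] out:P1(v=0); in:P3
Tick 6: [PARSE:-, VALIDATE:P3(v=19,ok=T), TRANSFORM:-, EMIT:P2(v=0,ok=F)] out:-; in:-
At end of tick 6: ['-', 'P3', '-', 'P2']

Answer: - P3 - P2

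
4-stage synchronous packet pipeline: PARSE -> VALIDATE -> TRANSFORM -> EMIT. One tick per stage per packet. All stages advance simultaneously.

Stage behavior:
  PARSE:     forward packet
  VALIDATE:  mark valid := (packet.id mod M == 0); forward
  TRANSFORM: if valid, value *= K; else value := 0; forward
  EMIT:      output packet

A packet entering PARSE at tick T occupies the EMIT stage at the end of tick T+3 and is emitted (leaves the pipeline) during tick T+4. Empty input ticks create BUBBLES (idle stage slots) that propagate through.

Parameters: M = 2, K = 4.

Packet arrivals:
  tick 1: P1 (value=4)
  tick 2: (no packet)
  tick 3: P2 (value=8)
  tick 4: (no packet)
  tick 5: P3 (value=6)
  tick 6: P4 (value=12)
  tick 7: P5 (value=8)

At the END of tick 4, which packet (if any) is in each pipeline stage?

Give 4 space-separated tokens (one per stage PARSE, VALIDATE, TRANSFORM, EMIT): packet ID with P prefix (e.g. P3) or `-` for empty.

Tick 1: [PARSE:P1(v=4,ok=F), VALIDATE:-, TRANSFORM:-, EMIT:-] out:-; in:P1
Tick 2: [PARSE:-, VALIDATE:P1(v=4,ok=F), TRANSFORM:-, EMIT:-] out:-; in:-
Tick 3: [PARSE:P2(v=8,ok=F), VALIDATE:-, TRANSFORM:P1(v=0,ok=F), EMIT:-] out:-; in:P2
Tick 4: [PARSE:-, VALIDATE:P2(v=8,ok=T), TRANSFORM:-, EMIT:P1(v=0,ok=F)] out:-; in:-
At end of tick 4: ['-', 'P2', '-', 'P1']

Answer: - P2 - P1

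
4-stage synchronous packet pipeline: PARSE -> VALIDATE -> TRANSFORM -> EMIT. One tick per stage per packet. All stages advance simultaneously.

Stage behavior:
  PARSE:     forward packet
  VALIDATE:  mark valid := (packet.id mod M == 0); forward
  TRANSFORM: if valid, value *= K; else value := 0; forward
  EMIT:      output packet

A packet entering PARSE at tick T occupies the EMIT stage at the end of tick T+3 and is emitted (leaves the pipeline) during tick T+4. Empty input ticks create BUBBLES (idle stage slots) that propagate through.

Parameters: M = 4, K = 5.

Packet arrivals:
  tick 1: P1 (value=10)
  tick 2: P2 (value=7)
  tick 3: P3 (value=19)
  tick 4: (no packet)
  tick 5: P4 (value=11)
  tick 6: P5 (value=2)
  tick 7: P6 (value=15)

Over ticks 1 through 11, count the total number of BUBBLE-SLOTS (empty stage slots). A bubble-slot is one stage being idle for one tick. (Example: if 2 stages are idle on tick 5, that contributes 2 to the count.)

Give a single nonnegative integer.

Tick 1: [PARSE:P1(v=10,ok=F), VALIDATE:-, TRANSFORM:-, EMIT:-] out:-; bubbles=3
Tick 2: [PARSE:P2(v=7,ok=F), VALIDATE:P1(v=10,ok=F), TRANSFORM:-, EMIT:-] out:-; bubbles=2
Tick 3: [PARSE:P3(v=19,ok=F), VALIDATE:P2(v=7,ok=F), TRANSFORM:P1(v=0,ok=F), EMIT:-] out:-; bubbles=1
Tick 4: [PARSE:-, VALIDATE:P3(v=19,ok=F), TRANSFORM:P2(v=0,ok=F), EMIT:P1(v=0,ok=F)] out:-; bubbles=1
Tick 5: [PARSE:P4(v=11,ok=F), VALIDATE:-, TRANSFORM:P3(v=0,ok=F), EMIT:P2(v=0,ok=F)] out:P1(v=0); bubbles=1
Tick 6: [PARSE:P5(v=2,ok=F), VALIDATE:P4(v=11,ok=T), TRANSFORM:-, EMIT:P3(v=0,ok=F)] out:P2(v=0); bubbles=1
Tick 7: [PARSE:P6(v=15,ok=F), VALIDATE:P5(v=2,ok=F), TRANSFORM:P4(v=55,ok=T), EMIT:-] out:P3(v=0); bubbles=1
Tick 8: [PARSE:-, VALIDATE:P6(v=15,ok=F), TRANSFORM:P5(v=0,ok=F), EMIT:P4(v=55,ok=T)] out:-; bubbles=1
Tick 9: [PARSE:-, VALIDATE:-, TRANSFORM:P6(v=0,ok=F), EMIT:P5(v=0,ok=F)] out:P4(v=55); bubbles=2
Tick 10: [PARSE:-, VALIDATE:-, TRANSFORM:-, EMIT:P6(v=0,ok=F)] out:P5(v=0); bubbles=3
Tick 11: [PARSE:-, VALIDATE:-, TRANSFORM:-, EMIT:-] out:P6(v=0); bubbles=4
Total bubble-slots: 20

Answer: 20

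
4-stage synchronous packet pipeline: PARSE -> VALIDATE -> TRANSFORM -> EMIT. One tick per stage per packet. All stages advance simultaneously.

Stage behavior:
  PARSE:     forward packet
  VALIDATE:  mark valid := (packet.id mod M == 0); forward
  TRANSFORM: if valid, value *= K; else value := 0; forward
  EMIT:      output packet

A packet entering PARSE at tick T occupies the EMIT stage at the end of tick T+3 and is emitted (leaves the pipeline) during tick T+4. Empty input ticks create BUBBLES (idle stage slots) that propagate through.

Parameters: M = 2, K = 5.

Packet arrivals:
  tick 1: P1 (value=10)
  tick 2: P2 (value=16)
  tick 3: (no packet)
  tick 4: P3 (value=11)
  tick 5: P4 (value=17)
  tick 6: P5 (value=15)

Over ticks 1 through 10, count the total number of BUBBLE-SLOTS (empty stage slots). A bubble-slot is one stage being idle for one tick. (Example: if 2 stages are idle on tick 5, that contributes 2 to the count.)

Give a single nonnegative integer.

Tick 1: [PARSE:P1(v=10,ok=F), VALIDATE:-, TRANSFORM:-, EMIT:-] out:-; bubbles=3
Tick 2: [PARSE:P2(v=16,ok=F), VALIDATE:P1(v=10,ok=F), TRANSFORM:-, EMIT:-] out:-; bubbles=2
Tick 3: [PARSE:-, VALIDATE:P2(v=16,ok=T), TRANSFORM:P1(v=0,ok=F), EMIT:-] out:-; bubbles=2
Tick 4: [PARSE:P3(v=11,ok=F), VALIDATE:-, TRANSFORM:P2(v=80,ok=T), EMIT:P1(v=0,ok=F)] out:-; bubbles=1
Tick 5: [PARSE:P4(v=17,ok=F), VALIDATE:P3(v=11,ok=F), TRANSFORM:-, EMIT:P2(v=80,ok=T)] out:P1(v=0); bubbles=1
Tick 6: [PARSE:P5(v=15,ok=F), VALIDATE:P4(v=17,ok=T), TRANSFORM:P3(v=0,ok=F), EMIT:-] out:P2(v=80); bubbles=1
Tick 7: [PARSE:-, VALIDATE:P5(v=15,ok=F), TRANSFORM:P4(v=85,ok=T), EMIT:P3(v=0,ok=F)] out:-; bubbles=1
Tick 8: [PARSE:-, VALIDATE:-, TRANSFORM:P5(v=0,ok=F), EMIT:P4(v=85,ok=T)] out:P3(v=0); bubbles=2
Tick 9: [PARSE:-, VALIDATE:-, TRANSFORM:-, EMIT:P5(v=0,ok=F)] out:P4(v=85); bubbles=3
Tick 10: [PARSE:-, VALIDATE:-, TRANSFORM:-, EMIT:-] out:P5(v=0); bubbles=4
Total bubble-slots: 20

Answer: 20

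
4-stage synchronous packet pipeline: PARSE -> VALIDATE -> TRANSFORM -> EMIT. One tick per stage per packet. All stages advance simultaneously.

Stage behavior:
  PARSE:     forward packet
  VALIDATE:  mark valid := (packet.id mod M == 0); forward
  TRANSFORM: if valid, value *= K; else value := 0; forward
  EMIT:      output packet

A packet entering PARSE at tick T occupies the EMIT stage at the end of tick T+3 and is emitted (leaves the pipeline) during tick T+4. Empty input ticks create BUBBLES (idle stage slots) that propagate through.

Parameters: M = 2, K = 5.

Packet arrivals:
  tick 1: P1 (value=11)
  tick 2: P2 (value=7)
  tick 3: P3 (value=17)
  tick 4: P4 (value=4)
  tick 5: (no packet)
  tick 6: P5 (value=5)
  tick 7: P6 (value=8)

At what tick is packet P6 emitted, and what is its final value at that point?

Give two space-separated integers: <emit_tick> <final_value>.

Answer: 11 40

Derivation:
Tick 1: [PARSE:P1(v=11,ok=F), VALIDATE:-, TRANSFORM:-, EMIT:-] out:-; in:P1
Tick 2: [PARSE:P2(v=7,ok=F), VALIDATE:P1(v=11,ok=F), TRANSFORM:-, EMIT:-] out:-; in:P2
Tick 3: [PARSE:P3(v=17,ok=F), VALIDATE:P2(v=7,ok=T), TRANSFORM:P1(v=0,ok=F), EMIT:-] out:-; in:P3
Tick 4: [PARSE:P4(v=4,ok=F), VALIDATE:P3(v=17,ok=F), TRANSFORM:P2(v=35,ok=T), EMIT:P1(v=0,ok=F)] out:-; in:P4
Tick 5: [PARSE:-, VALIDATE:P4(v=4,ok=T), TRANSFORM:P3(v=0,ok=F), EMIT:P2(v=35,ok=T)] out:P1(v=0); in:-
Tick 6: [PARSE:P5(v=5,ok=F), VALIDATE:-, TRANSFORM:P4(v=20,ok=T), EMIT:P3(v=0,ok=F)] out:P2(v=35); in:P5
Tick 7: [PARSE:P6(v=8,ok=F), VALIDATE:P5(v=5,ok=F), TRANSFORM:-, EMIT:P4(v=20,ok=T)] out:P3(v=0); in:P6
Tick 8: [PARSE:-, VALIDATE:P6(v=8,ok=T), TRANSFORM:P5(v=0,ok=F), EMIT:-] out:P4(v=20); in:-
Tick 9: [PARSE:-, VALIDATE:-, TRANSFORM:P6(v=40,ok=T), EMIT:P5(v=0,ok=F)] out:-; in:-
Tick 10: [PARSE:-, VALIDATE:-, TRANSFORM:-, EMIT:P6(v=40,ok=T)] out:P5(v=0); in:-
Tick 11: [PARSE:-, VALIDATE:-, TRANSFORM:-, EMIT:-] out:P6(v=40); in:-
P6: arrives tick 7, valid=True (id=6, id%2=0), emit tick 11, final value 40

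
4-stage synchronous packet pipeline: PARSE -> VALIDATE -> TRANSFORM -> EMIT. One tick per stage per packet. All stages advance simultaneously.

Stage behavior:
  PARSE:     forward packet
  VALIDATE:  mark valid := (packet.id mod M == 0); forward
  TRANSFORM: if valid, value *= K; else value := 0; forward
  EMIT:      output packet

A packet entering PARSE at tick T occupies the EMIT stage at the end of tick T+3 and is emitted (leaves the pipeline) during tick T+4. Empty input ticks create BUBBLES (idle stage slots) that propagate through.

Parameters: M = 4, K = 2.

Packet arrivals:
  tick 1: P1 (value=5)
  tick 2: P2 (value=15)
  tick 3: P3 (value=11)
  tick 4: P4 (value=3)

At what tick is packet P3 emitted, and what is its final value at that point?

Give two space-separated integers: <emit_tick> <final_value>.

Answer: 7 0

Derivation:
Tick 1: [PARSE:P1(v=5,ok=F), VALIDATE:-, TRANSFORM:-, EMIT:-] out:-; in:P1
Tick 2: [PARSE:P2(v=15,ok=F), VALIDATE:P1(v=5,ok=F), TRANSFORM:-, EMIT:-] out:-; in:P2
Tick 3: [PARSE:P3(v=11,ok=F), VALIDATE:P2(v=15,ok=F), TRANSFORM:P1(v=0,ok=F), EMIT:-] out:-; in:P3
Tick 4: [PARSE:P4(v=3,ok=F), VALIDATE:P3(v=11,ok=F), TRANSFORM:P2(v=0,ok=F), EMIT:P1(v=0,ok=F)] out:-; in:P4
Tick 5: [PARSE:-, VALIDATE:P4(v=3,ok=T), TRANSFORM:P3(v=0,ok=F), EMIT:P2(v=0,ok=F)] out:P1(v=0); in:-
Tick 6: [PARSE:-, VALIDATE:-, TRANSFORM:P4(v=6,ok=T), EMIT:P3(v=0,ok=F)] out:P2(v=0); in:-
Tick 7: [PARSE:-, VALIDATE:-, TRANSFORM:-, EMIT:P4(v=6,ok=T)] out:P3(v=0); in:-
Tick 8: [PARSE:-, VALIDATE:-, TRANSFORM:-, EMIT:-] out:P4(v=6); in:-
P3: arrives tick 3, valid=False (id=3, id%4=3), emit tick 7, final value 0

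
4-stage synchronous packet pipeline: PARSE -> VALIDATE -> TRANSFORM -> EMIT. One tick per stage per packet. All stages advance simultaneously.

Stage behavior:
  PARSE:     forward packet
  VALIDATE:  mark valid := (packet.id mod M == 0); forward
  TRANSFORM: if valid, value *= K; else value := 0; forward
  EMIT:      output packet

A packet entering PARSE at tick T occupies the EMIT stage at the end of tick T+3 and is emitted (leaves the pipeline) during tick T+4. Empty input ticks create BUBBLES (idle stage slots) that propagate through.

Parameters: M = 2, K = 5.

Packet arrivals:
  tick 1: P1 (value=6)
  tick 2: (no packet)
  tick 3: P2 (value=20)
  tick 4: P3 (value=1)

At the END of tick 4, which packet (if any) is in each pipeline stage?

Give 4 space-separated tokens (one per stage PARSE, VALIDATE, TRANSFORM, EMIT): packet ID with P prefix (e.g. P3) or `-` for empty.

Answer: P3 P2 - P1

Derivation:
Tick 1: [PARSE:P1(v=6,ok=F), VALIDATE:-, TRANSFORM:-, EMIT:-] out:-; in:P1
Tick 2: [PARSE:-, VALIDATE:P1(v=6,ok=F), TRANSFORM:-, EMIT:-] out:-; in:-
Tick 3: [PARSE:P2(v=20,ok=F), VALIDATE:-, TRANSFORM:P1(v=0,ok=F), EMIT:-] out:-; in:P2
Tick 4: [PARSE:P3(v=1,ok=F), VALIDATE:P2(v=20,ok=T), TRANSFORM:-, EMIT:P1(v=0,ok=F)] out:-; in:P3
At end of tick 4: ['P3', 'P2', '-', 'P1']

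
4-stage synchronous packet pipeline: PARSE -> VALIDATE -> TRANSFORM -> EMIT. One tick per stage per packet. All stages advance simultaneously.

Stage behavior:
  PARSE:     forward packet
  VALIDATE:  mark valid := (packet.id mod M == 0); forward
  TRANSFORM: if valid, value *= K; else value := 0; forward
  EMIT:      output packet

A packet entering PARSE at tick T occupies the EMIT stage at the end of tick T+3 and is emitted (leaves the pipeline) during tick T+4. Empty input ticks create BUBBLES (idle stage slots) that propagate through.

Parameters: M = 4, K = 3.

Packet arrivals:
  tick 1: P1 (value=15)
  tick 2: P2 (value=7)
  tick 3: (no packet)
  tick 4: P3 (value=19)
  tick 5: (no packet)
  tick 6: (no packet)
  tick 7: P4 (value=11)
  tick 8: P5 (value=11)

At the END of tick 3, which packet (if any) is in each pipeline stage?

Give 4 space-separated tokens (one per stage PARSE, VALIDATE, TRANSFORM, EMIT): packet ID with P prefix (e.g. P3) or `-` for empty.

Answer: - P2 P1 -

Derivation:
Tick 1: [PARSE:P1(v=15,ok=F), VALIDATE:-, TRANSFORM:-, EMIT:-] out:-; in:P1
Tick 2: [PARSE:P2(v=7,ok=F), VALIDATE:P1(v=15,ok=F), TRANSFORM:-, EMIT:-] out:-; in:P2
Tick 3: [PARSE:-, VALIDATE:P2(v=7,ok=F), TRANSFORM:P1(v=0,ok=F), EMIT:-] out:-; in:-
At end of tick 3: ['-', 'P2', 'P1', '-']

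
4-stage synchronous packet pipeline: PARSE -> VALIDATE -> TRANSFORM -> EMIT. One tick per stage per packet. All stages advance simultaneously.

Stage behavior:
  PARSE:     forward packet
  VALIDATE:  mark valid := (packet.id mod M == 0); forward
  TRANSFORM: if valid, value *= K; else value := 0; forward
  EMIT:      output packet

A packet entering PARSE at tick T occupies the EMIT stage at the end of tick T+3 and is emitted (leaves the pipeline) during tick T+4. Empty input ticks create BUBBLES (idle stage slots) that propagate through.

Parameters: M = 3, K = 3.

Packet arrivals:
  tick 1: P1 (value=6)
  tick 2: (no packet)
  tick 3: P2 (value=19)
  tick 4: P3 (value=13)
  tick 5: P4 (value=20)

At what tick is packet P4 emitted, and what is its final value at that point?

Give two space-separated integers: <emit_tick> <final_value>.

Tick 1: [PARSE:P1(v=6,ok=F), VALIDATE:-, TRANSFORM:-, EMIT:-] out:-; in:P1
Tick 2: [PARSE:-, VALIDATE:P1(v=6,ok=F), TRANSFORM:-, EMIT:-] out:-; in:-
Tick 3: [PARSE:P2(v=19,ok=F), VALIDATE:-, TRANSFORM:P1(v=0,ok=F), EMIT:-] out:-; in:P2
Tick 4: [PARSE:P3(v=13,ok=F), VALIDATE:P2(v=19,ok=F), TRANSFORM:-, EMIT:P1(v=0,ok=F)] out:-; in:P3
Tick 5: [PARSE:P4(v=20,ok=F), VALIDATE:P3(v=13,ok=T), TRANSFORM:P2(v=0,ok=F), EMIT:-] out:P1(v=0); in:P4
Tick 6: [PARSE:-, VALIDATE:P4(v=20,ok=F), TRANSFORM:P3(v=39,ok=T), EMIT:P2(v=0,ok=F)] out:-; in:-
Tick 7: [PARSE:-, VALIDATE:-, TRANSFORM:P4(v=0,ok=F), EMIT:P3(v=39,ok=T)] out:P2(v=0); in:-
Tick 8: [PARSE:-, VALIDATE:-, TRANSFORM:-, EMIT:P4(v=0,ok=F)] out:P3(v=39); in:-
Tick 9: [PARSE:-, VALIDATE:-, TRANSFORM:-, EMIT:-] out:P4(v=0); in:-
P4: arrives tick 5, valid=False (id=4, id%3=1), emit tick 9, final value 0

Answer: 9 0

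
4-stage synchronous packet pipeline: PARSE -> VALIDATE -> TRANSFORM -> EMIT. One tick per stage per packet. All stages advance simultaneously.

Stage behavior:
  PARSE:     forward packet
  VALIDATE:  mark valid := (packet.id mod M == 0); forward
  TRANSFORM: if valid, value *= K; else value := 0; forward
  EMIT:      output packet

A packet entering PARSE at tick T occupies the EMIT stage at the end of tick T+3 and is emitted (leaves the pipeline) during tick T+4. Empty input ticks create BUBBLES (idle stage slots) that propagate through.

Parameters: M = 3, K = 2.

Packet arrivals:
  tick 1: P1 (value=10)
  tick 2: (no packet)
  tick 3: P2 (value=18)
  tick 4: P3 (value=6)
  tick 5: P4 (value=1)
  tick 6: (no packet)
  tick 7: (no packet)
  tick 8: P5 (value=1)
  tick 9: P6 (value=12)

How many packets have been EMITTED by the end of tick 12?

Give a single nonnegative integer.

Tick 1: [PARSE:P1(v=10,ok=F), VALIDATE:-, TRANSFORM:-, EMIT:-] out:-; in:P1
Tick 2: [PARSE:-, VALIDATE:P1(v=10,ok=F), TRANSFORM:-, EMIT:-] out:-; in:-
Tick 3: [PARSE:P2(v=18,ok=F), VALIDATE:-, TRANSFORM:P1(v=0,ok=F), EMIT:-] out:-; in:P2
Tick 4: [PARSE:P3(v=6,ok=F), VALIDATE:P2(v=18,ok=F), TRANSFORM:-, EMIT:P1(v=0,ok=F)] out:-; in:P3
Tick 5: [PARSE:P4(v=1,ok=F), VALIDATE:P3(v=6,ok=T), TRANSFORM:P2(v=0,ok=F), EMIT:-] out:P1(v=0); in:P4
Tick 6: [PARSE:-, VALIDATE:P4(v=1,ok=F), TRANSFORM:P3(v=12,ok=T), EMIT:P2(v=0,ok=F)] out:-; in:-
Tick 7: [PARSE:-, VALIDATE:-, TRANSFORM:P4(v=0,ok=F), EMIT:P3(v=12,ok=T)] out:P2(v=0); in:-
Tick 8: [PARSE:P5(v=1,ok=F), VALIDATE:-, TRANSFORM:-, EMIT:P4(v=0,ok=F)] out:P3(v=12); in:P5
Tick 9: [PARSE:P6(v=12,ok=F), VALIDATE:P5(v=1,ok=F), TRANSFORM:-, EMIT:-] out:P4(v=0); in:P6
Tick 10: [PARSE:-, VALIDATE:P6(v=12,ok=T), TRANSFORM:P5(v=0,ok=F), EMIT:-] out:-; in:-
Tick 11: [PARSE:-, VALIDATE:-, TRANSFORM:P6(v=24,ok=T), EMIT:P5(v=0,ok=F)] out:-; in:-
Tick 12: [PARSE:-, VALIDATE:-, TRANSFORM:-, EMIT:P6(v=24,ok=T)] out:P5(v=0); in:-
Emitted by tick 12: ['P1', 'P2', 'P3', 'P4', 'P5']

Answer: 5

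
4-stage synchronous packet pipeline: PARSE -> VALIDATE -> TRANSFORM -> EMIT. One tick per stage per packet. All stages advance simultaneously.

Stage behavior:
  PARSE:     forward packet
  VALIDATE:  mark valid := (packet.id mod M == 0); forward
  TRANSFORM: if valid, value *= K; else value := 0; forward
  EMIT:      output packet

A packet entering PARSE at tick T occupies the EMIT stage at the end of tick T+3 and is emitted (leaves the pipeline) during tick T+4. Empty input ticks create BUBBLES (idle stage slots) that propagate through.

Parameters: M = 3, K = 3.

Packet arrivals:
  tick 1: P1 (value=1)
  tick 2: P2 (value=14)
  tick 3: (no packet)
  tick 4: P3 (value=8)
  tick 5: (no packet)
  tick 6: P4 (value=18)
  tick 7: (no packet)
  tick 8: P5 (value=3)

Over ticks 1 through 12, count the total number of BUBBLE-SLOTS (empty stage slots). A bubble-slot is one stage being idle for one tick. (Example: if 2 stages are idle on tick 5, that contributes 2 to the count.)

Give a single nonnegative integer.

Tick 1: [PARSE:P1(v=1,ok=F), VALIDATE:-, TRANSFORM:-, EMIT:-] out:-; bubbles=3
Tick 2: [PARSE:P2(v=14,ok=F), VALIDATE:P1(v=1,ok=F), TRANSFORM:-, EMIT:-] out:-; bubbles=2
Tick 3: [PARSE:-, VALIDATE:P2(v=14,ok=F), TRANSFORM:P1(v=0,ok=F), EMIT:-] out:-; bubbles=2
Tick 4: [PARSE:P3(v=8,ok=F), VALIDATE:-, TRANSFORM:P2(v=0,ok=F), EMIT:P1(v=0,ok=F)] out:-; bubbles=1
Tick 5: [PARSE:-, VALIDATE:P3(v=8,ok=T), TRANSFORM:-, EMIT:P2(v=0,ok=F)] out:P1(v=0); bubbles=2
Tick 6: [PARSE:P4(v=18,ok=F), VALIDATE:-, TRANSFORM:P3(v=24,ok=T), EMIT:-] out:P2(v=0); bubbles=2
Tick 7: [PARSE:-, VALIDATE:P4(v=18,ok=F), TRANSFORM:-, EMIT:P3(v=24,ok=T)] out:-; bubbles=2
Tick 8: [PARSE:P5(v=3,ok=F), VALIDATE:-, TRANSFORM:P4(v=0,ok=F), EMIT:-] out:P3(v=24); bubbles=2
Tick 9: [PARSE:-, VALIDATE:P5(v=3,ok=F), TRANSFORM:-, EMIT:P4(v=0,ok=F)] out:-; bubbles=2
Tick 10: [PARSE:-, VALIDATE:-, TRANSFORM:P5(v=0,ok=F), EMIT:-] out:P4(v=0); bubbles=3
Tick 11: [PARSE:-, VALIDATE:-, TRANSFORM:-, EMIT:P5(v=0,ok=F)] out:-; bubbles=3
Tick 12: [PARSE:-, VALIDATE:-, TRANSFORM:-, EMIT:-] out:P5(v=0); bubbles=4
Total bubble-slots: 28

Answer: 28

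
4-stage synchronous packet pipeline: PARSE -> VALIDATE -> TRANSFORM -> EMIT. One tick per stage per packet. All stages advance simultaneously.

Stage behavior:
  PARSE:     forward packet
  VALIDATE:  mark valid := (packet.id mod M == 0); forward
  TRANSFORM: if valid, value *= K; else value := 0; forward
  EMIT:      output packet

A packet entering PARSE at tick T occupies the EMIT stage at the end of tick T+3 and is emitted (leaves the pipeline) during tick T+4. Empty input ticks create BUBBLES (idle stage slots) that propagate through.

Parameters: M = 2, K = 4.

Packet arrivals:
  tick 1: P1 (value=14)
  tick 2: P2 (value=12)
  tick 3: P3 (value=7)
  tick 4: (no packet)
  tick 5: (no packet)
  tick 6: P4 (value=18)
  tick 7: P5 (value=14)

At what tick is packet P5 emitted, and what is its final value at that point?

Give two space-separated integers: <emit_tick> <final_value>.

Answer: 11 0

Derivation:
Tick 1: [PARSE:P1(v=14,ok=F), VALIDATE:-, TRANSFORM:-, EMIT:-] out:-; in:P1
Tick 2: [PARSE:P2(v=12,ok=F), VALIDATE:P1(v=14,ok=F), TRANSFORM:-, EMIT:-] out:-; in:P2
Tick 3: [PARSE:P3(v=7,ok=F), VALIDATE:P2(v=12,ok=T), TRANSFORM:P1(v=0,ok=F), EMIT:-] out:-; in:P3
Tick 4: [PARSE:-, VALIDATE:P3(v=7,ok=F), TRANSFORM:P2(v=48,ok=T), EMIT:P1(v=0,ok=F)] out:-; in:-
Tick 5: [PARSE:-, VALIDATE:-, TRANSFORM:P3(v=0,ok=F), EMIT:P2(v=48,ok=T)] out:P1(v=0); in:-
Tick 6: [PARSE:P4(v=18,ok=F), VALIDATE:-, TRANSFORM:-, EMIT:P3(v=0,ok=F)] out:P2(v=48); in:P4
Tick 7: [PARSE:P5(v=14,ok=F), VALIDATE:P4(v=18,ok=T), TRANSFORM:-, EMIT:-] out:P3(v=0); in:P5
Tick 8: [PARSE:-, VALIDATE:P5(v=14,ok=F), TRANSFORM:P4(v=72,ok=T), EMIT:-] out:-; in:-
Tick 9: [PARSE:-, VALIDATE:-, TRANSFORM:P5(v=0,ok=F), EMIT:P4(v=72,ok=T)] out:-; in:-
Tick 10: [PARSE:-, VALIDATE:-, TRANSFORM:-, EMIT:P5(v=0,ok=F)] out:P4(v=72); in:-
Tick 11: [PARSE:-, VALIDATE:-, TRANSFORM:-, EMIT:-] out:P5(v=0); in:-
P5: arrives tick 7, valid=False (id=5, id%2=1), emit tick 11, final value 0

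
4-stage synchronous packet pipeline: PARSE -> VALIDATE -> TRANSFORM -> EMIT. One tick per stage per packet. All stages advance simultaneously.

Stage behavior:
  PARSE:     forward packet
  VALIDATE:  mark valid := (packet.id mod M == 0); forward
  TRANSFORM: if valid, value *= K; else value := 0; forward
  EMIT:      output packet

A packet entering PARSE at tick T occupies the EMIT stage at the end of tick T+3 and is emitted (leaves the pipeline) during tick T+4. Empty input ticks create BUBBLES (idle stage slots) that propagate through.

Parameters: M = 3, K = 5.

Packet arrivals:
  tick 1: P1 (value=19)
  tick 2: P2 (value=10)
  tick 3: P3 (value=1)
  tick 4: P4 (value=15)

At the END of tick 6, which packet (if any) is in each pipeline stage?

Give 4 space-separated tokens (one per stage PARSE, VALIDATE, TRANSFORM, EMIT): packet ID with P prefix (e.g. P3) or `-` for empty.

Tick 1: [PARSE:P1(v=19,ok=F), VALIDATE:-, TRANSFORM:-, EMIT:-] out:-; in:P1
Tick 2: [PARSE:P2(v=10,ok=F), VALIDATE:P1(v=19,ok=F), TRANSFORM:-, EMIT:-] out:-; in:P2
Tick 3: [PARSE:P3(v=1,ok=F), VALIDATE:P2(v=10,ok=F), TRANSFORM:P1(v=0,ok=F), EMIT:-] out:-; in:P3
Tick 4: [PARSE:P4(v=15,ok=F), VALIDATE:P3(v=1,ok=T), TRANSFORM:P2(v=0,ok=F), EMIT:P1(v=0,ok=F)] out:-; in:P4
Tick 5: [PARSE:-, VALIDATE:P4(v=15,ok=F), TRANSFORM:P3(v=5,ok=T), EMIT:P2(v=0,ok=F)] out:P1(v=0); in:-
Tick 6: [PARSE:-, VALIDATE:-, TRANSFORM:P4(v=0,ok=F), EMIT:P3(v=5,ok=T)] out:P2(v=0); in:-
At end of tick 6: ['-', '-', 'P4', 'P3']

Answer: - - P4 P3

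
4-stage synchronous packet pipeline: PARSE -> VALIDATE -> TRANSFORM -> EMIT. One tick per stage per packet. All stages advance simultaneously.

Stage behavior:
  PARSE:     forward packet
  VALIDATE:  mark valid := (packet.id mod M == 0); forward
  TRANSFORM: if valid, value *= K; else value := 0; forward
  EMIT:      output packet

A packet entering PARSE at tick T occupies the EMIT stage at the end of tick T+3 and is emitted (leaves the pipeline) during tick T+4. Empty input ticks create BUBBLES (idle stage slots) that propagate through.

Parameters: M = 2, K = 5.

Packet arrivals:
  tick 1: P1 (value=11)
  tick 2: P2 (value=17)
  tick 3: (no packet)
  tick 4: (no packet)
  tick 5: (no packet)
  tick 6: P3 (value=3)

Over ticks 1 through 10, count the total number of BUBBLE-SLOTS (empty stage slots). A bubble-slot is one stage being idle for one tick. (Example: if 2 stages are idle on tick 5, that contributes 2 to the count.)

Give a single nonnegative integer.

Tick 1: [PARSE:P1(v=11,ok=F), VALIDATE:-, TRANSFORM:-, EMIT:-] out:-; bubbles=3
Tick 2: [PARSE:P2(v=17,ok=F), VALIDATE:P1(v=11,ok=F), TRANSFORM:-, EMIT:-] out:-; bubbles=2
Tick 3: [PARSE:-, VALIDATE:P2(v=17,ok=T), TRANSFORM:P1(v=0,ok=F), EMIT:-] out:-; bubbles=2
Tick 4: [PARSE:-, VALIDATE:-, TRANSFORM:P2(v=85,ok=T), EMIT:P1(v=0,ok=F)] out:-; bubbles=2
Tick 5: [PARSE:-, VALIDATE:-, TRANSFORM:-, EMIT:P2(v=85,ok=T)] out:P1(v=0); bubbles=3
Tick 6: [PARSE:P3(v=3,ok=F), VALIDATE:-, TRANSFORM:-, EMIT:-] out:P2(v=85); bubbles=3
Tick 7: [PARSE:-, VALIDATE:P3(v=3,ok=F), TRANSFORM:-, EMIT:-] out:-; bubbles=3
Tick 8: [PARSE:-, VALIDATE:-, TRANSFORM:P3(v=0,ok=F), EMIT:-] out:-; bubbles=3
Tick 9: [PARSE:-, VALIDATE:-, TRANSFORM:-, EMIT:P3(v=0,ok=F)] out:-; bubbles=3
Tick 10: [PARSE:-, VALIDATE:-, TRANSFORM:-, EMIT:-] out:P3(v=0); bubbles=4
Total bubble-slots: 28

Answer: 28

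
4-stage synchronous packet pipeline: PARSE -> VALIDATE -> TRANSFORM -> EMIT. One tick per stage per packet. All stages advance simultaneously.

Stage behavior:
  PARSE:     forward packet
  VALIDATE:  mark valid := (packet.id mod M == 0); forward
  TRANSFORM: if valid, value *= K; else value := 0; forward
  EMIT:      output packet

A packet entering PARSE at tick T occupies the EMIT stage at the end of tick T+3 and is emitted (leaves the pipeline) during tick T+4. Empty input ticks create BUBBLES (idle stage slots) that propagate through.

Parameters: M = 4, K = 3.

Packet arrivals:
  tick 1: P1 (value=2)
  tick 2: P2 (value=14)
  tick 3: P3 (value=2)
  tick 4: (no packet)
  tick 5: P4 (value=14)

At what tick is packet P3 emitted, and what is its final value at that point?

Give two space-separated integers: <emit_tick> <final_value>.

Answer: 7 0

Derivation:
Tick 1: [PARSE:P1(v=2,ok=F), VALIDATE:-, TRANSFORM:-, EMIT:-] out:-; in:P1
Tick 2: [PARSE:P2(v=14,ok=F), VALIDATE:P1(v=2,ok=F), TRANSFORM:-, EMIT:-] out:-; in:P2
Tick 3: [PARSE:P3(v=2,ok=F), VALIDATE:P2(v=14,ok=F), TRANSFORM:P1(v=0,ok=F), EMIT:-] out:-; in:P3
Tick 4: [PARSE:-, VALIDATE:P3(v=2,ok=F), TRANSFORM:P2(v=0,ok=F), EMIT:P1(v=0,ok=F)] out:-; in:-
Tick 5: [PARSE:P4(v=14,ok=F), VALIDATE:-, TRANSFORM:P3(v=0,ok=F), EMIT:P2(v=0,ok=F)] out:P1(v=0); in:P4
Tick 6: [PARSE:-, VALIDATE:P4(v=14,ok=T), TRANSFORM:-, EMIT:P3(v=0,ok=F)] out:P2(v=0); in:-
Tick 7: [PARSE:-, VALIDATE:-, TRANSFORM:P4(v=42,ok=T), EMIT:-] out:P3(v=0); in:-
Tick 8: [PARSE:-, VALIDATE:-, TRANSFORM:-, EMIT:P4(v=42,ok=T)] out:-; in:-
Tick 9: [PARSE:-, VALIDATE:-, TRANSFORM:-, EMIT:-] out:P4(v=42); in:-
P3: arrives tick 3, valid=False (id=3, id%4=3), emit tick 7, final value 0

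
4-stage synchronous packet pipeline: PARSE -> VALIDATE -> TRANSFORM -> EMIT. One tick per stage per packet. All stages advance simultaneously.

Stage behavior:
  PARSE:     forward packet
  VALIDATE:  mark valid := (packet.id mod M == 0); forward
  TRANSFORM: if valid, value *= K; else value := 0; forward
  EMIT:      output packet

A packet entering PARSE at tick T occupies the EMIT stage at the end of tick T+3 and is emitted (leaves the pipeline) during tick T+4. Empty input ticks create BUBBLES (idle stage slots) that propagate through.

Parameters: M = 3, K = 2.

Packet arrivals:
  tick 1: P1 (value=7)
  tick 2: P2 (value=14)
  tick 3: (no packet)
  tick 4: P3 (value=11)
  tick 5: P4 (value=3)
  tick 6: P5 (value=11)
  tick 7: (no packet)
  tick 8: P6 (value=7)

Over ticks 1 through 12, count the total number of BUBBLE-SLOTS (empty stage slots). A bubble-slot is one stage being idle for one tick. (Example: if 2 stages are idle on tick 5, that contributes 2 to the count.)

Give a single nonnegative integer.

Answer: 24

Derivation:
Tick 1: [PARSE:P1(v=7,ok=F), VALIDATE:-, TRANSFORM:-, EMIT:-] out:-; bubbles=3
Tick 2: [PARSE:P2(v=14,ok=F), VALIDATE:P1(v=7,ok=F), TRANSFORM:-, EMIT:-] out:-; bubbles=2
Tick 3: [PARSE:-, VALIDATE:P2(v=14,ok=F), TRANSFORM:P1(v=0,ok=F), EMIT:-] out:-; bubbles=2
Tick 4: [PARSE:P3(v=11,ok=F), VALIDATE:-, TRANSFORM:P2(v=0,ok=F), EMIT:P1(v=0,ok=F)] out:-; bubbles=1
Tick 5: [PARSE:P4(v=3,ok=F), VALIDATE:P3(v=11,ok=T), TRANSFORM:-, EMIT:P2(v=0,ok=F)] out:P1(v=0); bubbles=1
Tick 6: [PARSE:P5(v=11,ok=F), VALIDATE:P4(v=3,ok=F), TRANSFORM:P3(v=22,ok=T), EMIT:-] out:P2(v=0); bubbles=1
Tick 7: [PARSE:-, VALIDATE:P5(v=11,ok=F), TRANSFORM:P4(v=0,ok=F), EMIT:P3(v=22,ok=T)] out:-; bubbles=1
Tick 8: [PARSE:P6(v=7,ok=F), VALIDATE:-, TRANSFORM:P5(v=0,ok=F), EMIT:P4(v=0,ok=F)] out:P3(v=22); bubbles=1
Tick 9: [PARSE:-, VALIDATE:P6(v=7,ok=T), TRANSFORM:-, EMIT:P5(v=0,ok=F)] out:P4(v=0); bubbles=2
Tick 10: [PARSE:-, VALIDATE:-, TRANSFORM:P6(v=14,ok=T), EMIT:-] out:P5(v=0); bubbles=3
Tick 11: [PARSE:-, VALIDATE:-, TRANSFORM:-, EMIT:P6(v=14,ok=T)] out:-; bubbles=3
Tick 12: [PARSE:-, VALIDATE:-, TRANSFORM:-, EMIT:-] out:P6(v=14); bubbles=4
Total bubble-slots: 24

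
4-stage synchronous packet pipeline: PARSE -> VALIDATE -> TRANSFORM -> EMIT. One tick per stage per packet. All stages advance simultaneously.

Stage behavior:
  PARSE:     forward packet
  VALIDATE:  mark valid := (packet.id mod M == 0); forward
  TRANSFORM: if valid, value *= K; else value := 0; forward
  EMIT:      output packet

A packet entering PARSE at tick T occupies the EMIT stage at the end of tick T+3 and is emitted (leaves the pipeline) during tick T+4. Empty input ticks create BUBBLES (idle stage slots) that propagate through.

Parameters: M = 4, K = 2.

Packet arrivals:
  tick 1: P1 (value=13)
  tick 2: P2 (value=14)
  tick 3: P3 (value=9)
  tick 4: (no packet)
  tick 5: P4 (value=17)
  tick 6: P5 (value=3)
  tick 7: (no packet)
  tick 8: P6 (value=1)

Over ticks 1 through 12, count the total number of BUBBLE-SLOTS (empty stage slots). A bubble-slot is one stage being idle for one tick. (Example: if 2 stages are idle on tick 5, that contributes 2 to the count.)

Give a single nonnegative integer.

Tick 1: [PARSE:P1(v=13,ok=F), VALIDATE:-, TRANSFORM:-, EMIT:-] out:-; bubbles=3
Tick 2: [PARSE:P2(v=14,ok=F), VALIDATE:P1(v=13,ok=F), TRANSFORM:-, EMIT:-] out:-; bubbles=2
Tick 3: [PARSE:P3(v=9,ok=F), VALIDATE:P2(v=14,ok=F), TRANSFORM:P1(v=0,ok=F), EMIT:-] out:-; bubbles=1
Tick 4: [PARSE:-, VALIDATE:P3(v=9,ok=F), TRANSFORM:P2(v=0,ok=F), EMIT:P1(v=0,ok=F)] out:-; bubbles=1
Tick 5: [PARSE:P4(v=17,ok=F), VALIDATE:-, TRANSFORM:P3(v=0,ok=F), EMIT:P2(v=0,ok=F)] out:P1(v=0); bubbles=1
Tick 6: [PARSE:P5(v=3,ok=F), VALIDATE:P4(v=17,ok=T), TRANSFORM:-, EMIT:P3(v=0,ok=F)] out:P2(v=0); bubbles=1
Tick 7: [PARSE:-, VALIDATE:P5(v=3,ok=F), TRANSFORM:P4(v=34,ok=T), EMIT:-] out:P3(v=0); bubbles=2
Tick 8: [PARSE:P6(v=1,ok=F), VALIDATE:-, TRANSFORM:P5(v=0,ok=F), EMIT:P4(v=34,ok=T)] out:-; bubbles=1
Tick 9: [PARSE:-, VALIDATE:P6(v=1,ok=F), TRANSFORM:-, EMIT:P5(v=0,ok=F)] out:P4(v=34); bubbles=2
Tick 10: [PARSE:-, VALIDATE:-, TRANSFORM:P6(v=0,ok=F), EMIT:-] out:P5(v=0); bubbles=3
Tick 11: [PARSE:-, VALIDATE:-, TRANSFORM:-, EMIT:P6(v=0,ok=F)] out:-; bubbles=3
Tick 12: [PARSE:-, VALIDATE:-, TRANSFORM:-, EMIT:-] out:P6(v=0); bubbles=4
Total bubble-slots: 24

Answer: 24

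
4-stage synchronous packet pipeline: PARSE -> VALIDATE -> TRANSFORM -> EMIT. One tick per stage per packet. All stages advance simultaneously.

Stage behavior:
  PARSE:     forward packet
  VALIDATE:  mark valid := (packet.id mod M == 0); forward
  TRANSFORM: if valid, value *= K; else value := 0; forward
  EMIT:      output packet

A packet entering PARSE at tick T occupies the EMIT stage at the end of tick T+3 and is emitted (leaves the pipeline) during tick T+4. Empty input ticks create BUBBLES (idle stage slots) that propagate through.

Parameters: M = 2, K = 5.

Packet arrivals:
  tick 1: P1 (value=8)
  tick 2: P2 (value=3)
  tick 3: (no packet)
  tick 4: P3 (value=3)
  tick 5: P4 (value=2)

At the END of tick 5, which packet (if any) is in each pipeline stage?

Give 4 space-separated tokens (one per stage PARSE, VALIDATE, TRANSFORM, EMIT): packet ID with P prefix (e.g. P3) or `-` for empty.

Tick 1: [PARSE:P1(v=8,ok=F), VALIDATE:-, TRANSFORM:-, EMIT:-] out:-; in:P1
Tick 2: [PARSE:P2(v=3,ok=F), VALIDATE:P1(v=8,ok=F), TRANSFORM:-, EMIT:-] out:-; in:P2
Tick 3: [PARSE:-, VALIDATE:P2(v=3,ok=T), TRANSFORM:P1(v=0,ok=F), EMIT:-] out:-; in:-
Tick 4: [PARSE:P3(v=3,ok=F), VALIDATE:-, TRANSFORM:P2(v=15,ok=T), EMIT:P1(v=0,ok=F)] out:-; in:P3
Tick 5: [PARSE:P4(v=2,ok=F), VALIDATE:P3(v=3,ok=F), TRANSFORM:-, EMIT:P2(v=15,ok=T)] out:P1(v=0); in:P4
At end of tick 5: ['P4', 'P3', '-', 'P2']

Answer: P4 P3 - P2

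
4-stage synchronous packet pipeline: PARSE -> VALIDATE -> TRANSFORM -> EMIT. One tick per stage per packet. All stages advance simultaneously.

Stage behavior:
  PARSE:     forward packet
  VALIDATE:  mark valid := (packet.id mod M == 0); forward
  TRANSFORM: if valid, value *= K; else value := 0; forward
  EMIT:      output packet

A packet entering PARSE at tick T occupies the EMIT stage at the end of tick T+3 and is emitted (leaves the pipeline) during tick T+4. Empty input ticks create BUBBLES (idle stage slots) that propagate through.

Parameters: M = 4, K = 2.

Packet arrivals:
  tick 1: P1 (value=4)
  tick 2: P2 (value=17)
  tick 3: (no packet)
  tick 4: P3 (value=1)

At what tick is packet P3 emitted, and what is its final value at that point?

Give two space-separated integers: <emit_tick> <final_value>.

Answer: 8 0

Derivation:
Tick 1: [PARSE:P1(v=4,ok=F), VALIDATE:-, TRANSFORM:-, EMIT:-] out:-; in:P1
Tick 2: [PARSE:P2(v=17,ok=F), VALIDATE:P1(v=4,ok=F), TRANSFORM:-, EMIT:-] out:-; in:P2
Tick 3: [PARSE:-, VALIDATE:P2(v=17,ok=F), TRANSFORM:P1(v=0,ok=F), EMIT:-] out:-; in:-
Tick 4: [PARSE:P3(v=1,ok=F), VALIDATE:-, TRANSFORM:P2(v=0,ok=F), EMIT:P1(v=0,ok=F)] out:-; in:P3
Tick 5: [PARSE:-, VALIDATE:P3(v=1,ok=F), TRANSFORM:-, EMIT:P2(v=0,ok=F)] out:P1(v=0); in:-
Tick 6: [PARSE:-, VALIDATE:-, TRANSFORM:P3(v=0,ok=F), EMIT:-] out:P2(v=0); in:-
Tick 7: [PARSE:-, VALIDATE:-, TRANSFORM:-, EMIT:P3(v=0,ok=F)] out:-; in:-
Tick 8: [PARSE:-, VALIDATE:-, TRANSFORM:-, EMIT:-] out:P3(v=0); in:-
P3: arrives tick 4, valid=False (id=3, id%4=3), emit tick 8, final value 0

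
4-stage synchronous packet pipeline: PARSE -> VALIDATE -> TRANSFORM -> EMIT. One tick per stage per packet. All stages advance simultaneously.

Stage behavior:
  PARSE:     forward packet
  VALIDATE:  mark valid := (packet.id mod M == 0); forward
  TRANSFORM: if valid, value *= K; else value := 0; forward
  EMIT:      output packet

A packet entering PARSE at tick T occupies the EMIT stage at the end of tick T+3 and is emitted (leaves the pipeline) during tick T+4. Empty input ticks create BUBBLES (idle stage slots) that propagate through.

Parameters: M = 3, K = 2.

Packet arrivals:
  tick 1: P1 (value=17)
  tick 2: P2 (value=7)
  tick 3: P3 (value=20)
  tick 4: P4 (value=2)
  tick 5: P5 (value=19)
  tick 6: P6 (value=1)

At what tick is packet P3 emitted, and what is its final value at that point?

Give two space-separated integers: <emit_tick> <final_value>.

Answer: 7 40

Derivation:
Tick 1: [PARSE:P1(v=17,ok=F), VALIDATE:-, TRANSFORM:-, EMIT:-] out:-; in:P1
Tick 2: [PARSE:P2(v=7,ok=F), VALIDATE:P1(v=17,ok=F), TRANSFORM:-, EMIT:-] out:-; in:P2
Tick 3: [PARSE:P3(v=20,ok=F), VALIDATE:P2(v=7,ok=F), TRANSFORM:P1(v=0,ok=F), EMIT:-] out:-; in:P3
Tick 4: [PARSE:P4(v=2,ok=F), VALIDATE:P3(v=20,ok=T), TRANSFORM:P2(v=0,ok=F), EMIT:P1(v=0,ok=F)] out:-; in:P4
Tick 5: [PARSE:P5(v=19,ok=F), VALIDATE:P4(v=2,ok=F), TRANSFORM:P3(v=40,ok=T), EMIT:P2(v=0,ok=F)] out:P1(v=0); in:P5
Tick 6: [PARSE:P6(v=1,ok=F), VALIDATE:P5(v=19,ok=F), TRANSFORM:P4(v=0,ok=F), EMIT:P3(v=40,ok=T)] out:P2(v=0); in:P6
Tick 7: [PARSE:-, VALIDATE:P6(v=1,ok=T), TRANSFORM:P5(v=0,ok=F), EMIT:P4(v=0,ok=F)] out:P3(v=40); in:-
Tick 8: [PARSE:-, VALIDATE:-, TRANSFORM:P6(v=2,ok=T), EMIT:P5(v=0,ok=F)] out:P4(v=0); in:-
Tick 9: [PARSE:-, VALIDATE:-, TRANSFORM:-, EMIT:P6(v=2,ok=T)] out:P5(v=0); in:-
Tick 10: [PARSE:-, VALIDATE:-, TRANSFORM:-, EMIT:-] out:P6(v=2); in:-
P3: arrives tick 3, valid=True (id=3, id%3=0), emit tick 7, final value 40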